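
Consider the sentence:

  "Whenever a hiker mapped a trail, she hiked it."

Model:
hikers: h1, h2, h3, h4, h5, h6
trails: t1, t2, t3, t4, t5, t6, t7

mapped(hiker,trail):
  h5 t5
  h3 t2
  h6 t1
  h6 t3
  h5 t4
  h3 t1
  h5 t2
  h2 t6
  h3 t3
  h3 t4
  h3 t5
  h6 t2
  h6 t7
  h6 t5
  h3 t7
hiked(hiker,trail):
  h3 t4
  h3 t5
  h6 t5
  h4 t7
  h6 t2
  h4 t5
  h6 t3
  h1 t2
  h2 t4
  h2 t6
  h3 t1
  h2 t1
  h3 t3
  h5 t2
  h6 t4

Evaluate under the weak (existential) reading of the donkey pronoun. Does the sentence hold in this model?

"it" takes "a trail" as antecedent — a donkey pronoun bound across the clause boundary.
Weak reading: every hiker h with some mapped-trail has at least one mapped-trail t such that hiked(h,t).
Per hiker: h2:✓  h3:✓  h5:✓  h6:✓
Every hiker in the restrictor has a witness.

True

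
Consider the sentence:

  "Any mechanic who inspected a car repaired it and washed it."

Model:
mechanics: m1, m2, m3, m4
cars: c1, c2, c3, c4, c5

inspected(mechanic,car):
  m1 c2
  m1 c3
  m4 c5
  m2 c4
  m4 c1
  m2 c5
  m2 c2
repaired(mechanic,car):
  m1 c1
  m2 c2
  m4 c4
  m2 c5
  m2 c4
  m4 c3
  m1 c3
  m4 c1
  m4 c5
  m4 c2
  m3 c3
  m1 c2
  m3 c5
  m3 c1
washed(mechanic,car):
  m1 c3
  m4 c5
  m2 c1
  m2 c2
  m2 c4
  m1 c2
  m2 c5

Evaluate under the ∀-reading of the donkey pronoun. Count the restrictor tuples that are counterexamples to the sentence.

"it" takes "a car" as antecedent — a donkey pronoun bound across the clause boundary.
Strong reading: for every (m,c) with inspected(m,c), repaired(m,c) ∧ washed(m,c).
Restrictor pairs: (m1,c2) ✓  (m1,c3) ✓  (m2,c2) ✓  (m2,c4) ✓  (m2,c5) ✓  (m4,c1) ✗  (m4,c5) ✓
Counterexamples (restrictor pairs failing the scope): 1.

1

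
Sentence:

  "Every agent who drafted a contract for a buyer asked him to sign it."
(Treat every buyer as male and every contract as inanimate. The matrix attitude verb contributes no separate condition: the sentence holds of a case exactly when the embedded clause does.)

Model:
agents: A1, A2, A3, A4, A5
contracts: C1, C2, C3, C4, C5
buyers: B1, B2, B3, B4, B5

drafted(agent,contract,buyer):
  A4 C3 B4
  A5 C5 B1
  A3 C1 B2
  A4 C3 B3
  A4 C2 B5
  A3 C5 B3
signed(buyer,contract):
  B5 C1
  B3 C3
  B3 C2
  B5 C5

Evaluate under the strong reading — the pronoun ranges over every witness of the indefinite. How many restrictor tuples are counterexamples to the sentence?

5

"him" takes "a buyer" as antecedent and "it" takes "a contract"; both are donkey pronouns co-varying with the restrictor.
Strong reading: for every (a,c,b) with drafted(a,c,b), signed(b,c).
Restrictor triples: (A3,C1,B2)→signed(B2,C1) ✗  (A3,C5,B3)→signed(B3,C5) ✗  (A4,C2,B5)→signed(B5,C2) ✗  (A4,C3,B3)→signed(B3,C3) ✓  (A4,C3,B4)→signed(B4,C3) ✗  (A5,C5,B1)→signed(B1,C5) ✗
Counterexamples (restrictor triples failing the scope): 5.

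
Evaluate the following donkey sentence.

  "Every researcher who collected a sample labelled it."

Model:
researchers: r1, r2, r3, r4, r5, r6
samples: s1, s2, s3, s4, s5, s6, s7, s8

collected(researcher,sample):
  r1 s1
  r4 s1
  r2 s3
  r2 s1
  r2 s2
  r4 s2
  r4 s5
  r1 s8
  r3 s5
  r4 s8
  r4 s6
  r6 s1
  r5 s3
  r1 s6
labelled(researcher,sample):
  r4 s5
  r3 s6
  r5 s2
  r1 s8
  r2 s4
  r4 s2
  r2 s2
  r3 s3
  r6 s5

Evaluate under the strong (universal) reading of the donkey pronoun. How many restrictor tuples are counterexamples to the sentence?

10

"it" takes "a sample" as antecedent — a donkey pronoun bound across the clause boundary.
Strong reading: for every (r,s) with collected(r,s), labelled(r,s).
Restrictor pairs: (r1,s1) ✗  (r1,s6) ✗  (r1,s8) ✓  (r2,s1) ✗  (r2,s2) ✓  (r2,s3) ✗  (r3,s5) ✗  (r4,s1) ✗  (r4,s2) ✓  (r4,s5) ✓  (r4,s6) ✗  (r4,s8) ✗  (r5,s3) ✗  (r6,s1) ✗
Counterexamples (restrictor pairs failing the scope): 10.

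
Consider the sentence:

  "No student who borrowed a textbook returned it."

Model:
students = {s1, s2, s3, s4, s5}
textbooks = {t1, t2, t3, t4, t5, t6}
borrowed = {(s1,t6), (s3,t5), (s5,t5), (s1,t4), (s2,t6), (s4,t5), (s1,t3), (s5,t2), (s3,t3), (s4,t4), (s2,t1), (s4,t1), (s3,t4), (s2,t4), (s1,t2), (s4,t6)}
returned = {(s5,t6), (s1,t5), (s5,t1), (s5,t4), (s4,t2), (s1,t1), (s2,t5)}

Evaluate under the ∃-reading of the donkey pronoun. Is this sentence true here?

True

"it" takes "a textbook" as antecedent — a donkey pronoun bound across the clause boundary.
Truth condition: for no (s,t) with borrowed(s,t) does returned(s,t) hold.
Restrictor pairs — does the scope hold? (s1,t2):fails  (s1,t3):fails  (s1,t4):fails  (s1,t6):fails  (s2,t1):fails  (s2,t4):fails  (s2,t6):fails  (s3,t3):fails  (s3,t4):fails  (s3,t5):fails  (s4,t1):fails  (s4,t4):fails  (s4,t5):fails  (s4,t6):fails  (s5,t2):fails  (s5,t5):fails
Scope holds for no restrictor pair, so the sentence is true.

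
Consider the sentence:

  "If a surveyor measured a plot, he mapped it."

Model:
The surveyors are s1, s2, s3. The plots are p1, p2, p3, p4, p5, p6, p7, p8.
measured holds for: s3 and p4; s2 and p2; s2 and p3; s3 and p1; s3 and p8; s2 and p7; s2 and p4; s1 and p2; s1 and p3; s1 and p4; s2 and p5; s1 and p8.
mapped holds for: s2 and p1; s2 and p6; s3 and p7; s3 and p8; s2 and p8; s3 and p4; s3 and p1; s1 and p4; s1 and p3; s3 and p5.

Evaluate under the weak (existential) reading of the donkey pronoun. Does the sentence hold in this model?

"it" takes "a plot" as antecedent — a donkey pronoun bound across the clause boundary.
Weak reading: every surveyor s with some measured-plot has at least one measured-plot p such that mapped(s,p).
Per surveyor: s1:✓  s2:✗  s3:✓
s2 has no witness among its measured-plots.

False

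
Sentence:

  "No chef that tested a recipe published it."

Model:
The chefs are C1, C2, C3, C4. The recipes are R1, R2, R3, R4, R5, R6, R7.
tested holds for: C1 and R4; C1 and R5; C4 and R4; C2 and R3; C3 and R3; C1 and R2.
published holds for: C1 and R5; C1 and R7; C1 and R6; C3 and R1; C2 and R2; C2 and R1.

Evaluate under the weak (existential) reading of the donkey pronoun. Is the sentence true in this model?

False

"it" takes "a recipe" as antecedent — a donkey pronoun bound across the clause boundary.
Truth condition: for no (c,r) with tested(c,r) does published(c,r) hold.
Restrictor pairs — does the scope hold? (C1,R2):fails  (C1,R4):fails  (C1,R5):holds  (C2,R3):fails  (C3,R3):fails  (C4,R4):fails
Scope holds for 1 pair(s), so the sentence is false.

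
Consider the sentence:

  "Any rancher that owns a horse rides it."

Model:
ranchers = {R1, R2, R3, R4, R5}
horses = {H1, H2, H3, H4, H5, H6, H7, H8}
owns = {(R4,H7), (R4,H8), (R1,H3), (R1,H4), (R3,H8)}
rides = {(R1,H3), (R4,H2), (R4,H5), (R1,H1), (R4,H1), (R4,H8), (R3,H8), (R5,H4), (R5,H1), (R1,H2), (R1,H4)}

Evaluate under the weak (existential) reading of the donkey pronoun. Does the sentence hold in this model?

True

"it" takes "a horse" as antecedent — a donkey pronoun bound across the clause boundary.
Weak reading: every rancher r with some owns-horse has at least one owns-horse h such that rides(r,h).
Per rancher: R1:✓  R3:✓  R4:✓
Every rancher in the restrictor has a witness.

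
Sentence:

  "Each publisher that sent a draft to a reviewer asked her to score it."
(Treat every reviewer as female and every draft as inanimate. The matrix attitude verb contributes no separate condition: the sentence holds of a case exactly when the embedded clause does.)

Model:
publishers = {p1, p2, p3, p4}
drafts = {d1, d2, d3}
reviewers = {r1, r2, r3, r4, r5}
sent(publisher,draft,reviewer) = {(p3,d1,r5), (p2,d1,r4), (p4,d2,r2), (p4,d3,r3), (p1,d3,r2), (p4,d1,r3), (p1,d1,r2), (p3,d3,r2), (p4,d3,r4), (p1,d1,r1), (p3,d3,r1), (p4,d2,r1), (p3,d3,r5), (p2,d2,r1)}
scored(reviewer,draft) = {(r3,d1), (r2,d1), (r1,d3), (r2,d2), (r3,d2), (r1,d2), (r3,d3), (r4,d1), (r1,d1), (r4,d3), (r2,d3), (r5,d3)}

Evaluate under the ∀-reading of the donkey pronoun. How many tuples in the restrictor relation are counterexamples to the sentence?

"her" takes "a reviewer" as antecedent and "it" takes "a draft"; both are donkey pronouns co-varying with the restrictor.
Strong reading: for every (p,d,r) with sent(p,d,r), scored(r,d).
Restrictor triples: (p1,d1,r1)→scored(r1,d1) ✓  (p1,d1,r2)→scored(r2,d1) ✓  (p1,d3,r2)→scored(r2,d3) ✓  (p2,d1,r4)→scored(r4,d1) ✓  (p2,d2,r1)→scored(r1,d2) ✓  (p3,d1,r5)→scored(r5,d1) ✗  (p3,d3,r1)→scored(r1,d3) ✓  (p3,d3,r2)→scored(r2,d3) ✓  (p3,d3,r5)→scored(r5,d3) ✓  (p4,d1,r3)→scored(r3,d1) ✓  (p4,d2,r1)→scored(r1,d2) ✓  (p4,d2,r2)→scored(r2,d2) ✓  (p4,d3,r3)→scored(r3,d3) ✓  (p4,d3,r4)→scored(r4,d3) ✓
Counterexamples (restrictor triples failing the scope): 1.

1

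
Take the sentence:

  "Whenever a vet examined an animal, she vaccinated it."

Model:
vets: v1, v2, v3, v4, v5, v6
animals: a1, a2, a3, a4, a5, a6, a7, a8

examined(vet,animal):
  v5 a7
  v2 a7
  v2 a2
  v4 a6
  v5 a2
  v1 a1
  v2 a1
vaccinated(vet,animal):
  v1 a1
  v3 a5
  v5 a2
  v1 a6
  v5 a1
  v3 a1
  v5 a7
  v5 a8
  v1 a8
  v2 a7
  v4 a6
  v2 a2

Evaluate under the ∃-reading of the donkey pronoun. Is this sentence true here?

"it" takes "an animal" as antecedent — a donkey pronoun bound across the clause boundary.
Weak reading: every vet v with some examined-animal has at least one examined-animal a such that vaccinated(v,a).
Per vet: v1:✓  v2:✓  v4:✓  v5:✓
Every vet in the restrictor has a witness.

True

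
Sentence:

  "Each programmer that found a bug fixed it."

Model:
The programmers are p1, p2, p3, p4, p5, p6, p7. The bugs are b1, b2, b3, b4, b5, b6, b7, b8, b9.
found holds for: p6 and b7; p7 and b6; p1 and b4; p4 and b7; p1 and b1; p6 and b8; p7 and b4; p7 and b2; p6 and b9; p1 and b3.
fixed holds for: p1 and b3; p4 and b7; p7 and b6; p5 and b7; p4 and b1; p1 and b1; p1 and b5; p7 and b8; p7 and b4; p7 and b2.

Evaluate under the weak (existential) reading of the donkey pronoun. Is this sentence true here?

False

"it" takes "a bug" as antecedent — a donkey pronoun bound across the clause boundary.
Weak reading: every programmer p with some found-bug has at least one found-bug b such that fixed(p,b).
Per programmer: p1:✓  p4:✓  p6:✗  p7:✓
p6 has no witness among its found-bugs.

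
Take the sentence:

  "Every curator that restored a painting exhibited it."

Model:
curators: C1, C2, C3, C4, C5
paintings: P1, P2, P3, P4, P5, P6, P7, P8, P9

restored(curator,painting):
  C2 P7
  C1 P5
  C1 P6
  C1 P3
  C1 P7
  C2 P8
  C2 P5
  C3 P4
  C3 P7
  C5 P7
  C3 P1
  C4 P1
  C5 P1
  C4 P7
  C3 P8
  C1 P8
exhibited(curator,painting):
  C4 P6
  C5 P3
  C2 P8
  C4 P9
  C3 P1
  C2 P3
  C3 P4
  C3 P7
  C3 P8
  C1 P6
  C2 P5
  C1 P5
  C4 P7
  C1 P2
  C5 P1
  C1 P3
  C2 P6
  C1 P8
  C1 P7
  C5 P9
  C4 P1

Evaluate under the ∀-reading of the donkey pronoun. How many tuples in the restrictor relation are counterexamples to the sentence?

2

"it" takes "a painting" as antecedent — a donkey pronoun bound across the clause boundary.
Strong reading: for every (c,p) with restored(c,p), exhibited(c,p).
Restrictor pairs: (C1,P3) ✓  (C1,P5) ✓  (C1,P6) ✓  (C1,P7) ✓  (C1,P8) ✓  (C2,P5) ✓  (C2,P7) ✗  (C2,P8) ✓  (C3,P1) ✓  (C3,P4) ✓  (C3,P7) ✓  (C3,P8) ✓  (C4,P1) ✓  (C4,P7) ✓  (C5,P1) ✓  (C5,P7) ✗
Counterexamples (restrictor pairs failing the scope): 2.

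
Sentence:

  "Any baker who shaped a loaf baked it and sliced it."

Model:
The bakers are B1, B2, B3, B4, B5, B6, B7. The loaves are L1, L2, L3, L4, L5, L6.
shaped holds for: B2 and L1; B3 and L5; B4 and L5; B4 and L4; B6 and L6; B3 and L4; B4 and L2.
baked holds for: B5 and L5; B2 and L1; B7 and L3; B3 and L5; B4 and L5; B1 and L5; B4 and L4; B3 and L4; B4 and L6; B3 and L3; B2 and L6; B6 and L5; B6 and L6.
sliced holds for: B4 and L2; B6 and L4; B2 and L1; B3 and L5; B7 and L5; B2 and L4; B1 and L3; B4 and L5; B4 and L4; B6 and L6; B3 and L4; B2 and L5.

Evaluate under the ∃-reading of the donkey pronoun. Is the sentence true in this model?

"it" takes "a loaf" as antecedent — a donkey pronoun bound across the clause boundary.
Weak reading: every baker b with some shaped-loaf has at least one shaped-loaf l such that baked(b,l) ∧ sliced(b,l).
Per baker: B2:✓  B3:✓  B4:✓  B6:✓
Every baker in the restrictor has a witness.

True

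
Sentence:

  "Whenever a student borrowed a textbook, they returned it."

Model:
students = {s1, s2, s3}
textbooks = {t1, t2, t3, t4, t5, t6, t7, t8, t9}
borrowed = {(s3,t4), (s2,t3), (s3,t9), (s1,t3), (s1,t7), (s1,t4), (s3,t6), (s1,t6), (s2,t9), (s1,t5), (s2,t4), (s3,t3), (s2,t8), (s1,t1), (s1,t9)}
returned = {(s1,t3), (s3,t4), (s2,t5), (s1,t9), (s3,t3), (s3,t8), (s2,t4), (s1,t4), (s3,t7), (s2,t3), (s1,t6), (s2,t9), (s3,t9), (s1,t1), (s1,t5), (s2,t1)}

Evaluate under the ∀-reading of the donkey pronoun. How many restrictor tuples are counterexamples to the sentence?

3

"it" takes "a textbook" as antecedent — a donkey pronoun bound across the clause boundary.
Strong reading: for every (s,t) with borrowed(s,t), returned(s,t).
Restrictor pairs: (s1,t1) ✓  (s1,t3) ✓  (s1,t4) ✓  (s1,t5) ✓  (s1,t6) ✓  (s1,t7) ✗  (s1,t9) ✓  (s2,t3) ✓  (s2,t4) ✓  (s2,t8) ✗  (s2,t9) ✓  (s3,t3) ✓  (s3,t4) ✓  (s3,t6) ✗  (s3,t9) ✓
Counterexamples (restrictor pairs failing the scope): 3.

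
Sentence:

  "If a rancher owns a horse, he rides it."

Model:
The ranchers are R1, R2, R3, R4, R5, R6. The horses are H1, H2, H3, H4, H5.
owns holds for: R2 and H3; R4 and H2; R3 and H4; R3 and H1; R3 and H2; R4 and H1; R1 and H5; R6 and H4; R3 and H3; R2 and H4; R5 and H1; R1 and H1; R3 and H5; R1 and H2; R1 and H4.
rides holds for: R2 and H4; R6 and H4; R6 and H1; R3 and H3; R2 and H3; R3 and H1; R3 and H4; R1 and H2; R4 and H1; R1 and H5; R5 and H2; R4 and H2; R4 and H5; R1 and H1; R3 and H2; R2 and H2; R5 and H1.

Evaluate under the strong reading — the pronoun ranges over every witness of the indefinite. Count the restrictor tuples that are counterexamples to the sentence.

2

"it" takes "a horse" as antecedent — a donkey pronoun bound across the clause boundary.
Strong reading: for every (r,h) with owns(r,h), rides(r,h).
Restrictor pairs: (R1,H1) ✓  (R1,H2) ✓  (R1,H4) ✗  (R1,H5) ✓  (R2,H3) ✓  (R2,H4) ✓  (R3,H1) ✓  (R3,H2) ✓  (R3,H3) ✓  (R3,H4) ✓  (R3,H5) ✗  (R4,H1) ✓  (R4,H2) ✓  (R5,H1) ✓  (R6,H4) ✓
Counterexamples (restrictor pairs failing the scope): 2.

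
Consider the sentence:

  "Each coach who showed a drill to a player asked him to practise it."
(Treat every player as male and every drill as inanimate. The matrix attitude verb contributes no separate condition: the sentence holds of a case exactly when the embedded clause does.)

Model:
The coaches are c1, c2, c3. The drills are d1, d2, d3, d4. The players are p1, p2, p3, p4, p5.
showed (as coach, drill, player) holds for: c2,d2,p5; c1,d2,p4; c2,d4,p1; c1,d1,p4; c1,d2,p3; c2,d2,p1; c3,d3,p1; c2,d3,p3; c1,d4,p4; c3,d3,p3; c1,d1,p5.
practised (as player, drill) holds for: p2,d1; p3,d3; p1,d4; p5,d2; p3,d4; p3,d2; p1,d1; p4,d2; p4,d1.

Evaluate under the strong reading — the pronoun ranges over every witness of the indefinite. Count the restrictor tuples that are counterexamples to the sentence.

"him" takes "a player" as antecedent and "it" takes "a drill"; both are donkey pronouns co-varying with the restrictor.
Strong reading: for every (c,d,p) with showed(c,d,p), practised(p,d).
Restrictor triples: (c1,d1,p4)→practised(p4,d1) ✓  (c1,d1,p5)→practised(p5,d1) ✗  (c1,d2,p3)→practised(p3,d2) ✓  (c1,d2,p4)→practised(p4,d2) ✓  (c1,d4,p4)→practised(p4,d4) ✗  (c2,d2,p1)→practised(p1,d2) ✗  (c2,d2,p5)→practised(p5,d2) ✓  (c2,d3,p3)→practised(p3,d3) ✓  (c2,d4,p1)→practised(p1,d4) ✓  (c3,d3,p1)→practised(p1,d3) ✗  (c3,d3,p3)→practised(p3,d3) ✓
Counterexamples (restrictor triples failing the scope): 4.

4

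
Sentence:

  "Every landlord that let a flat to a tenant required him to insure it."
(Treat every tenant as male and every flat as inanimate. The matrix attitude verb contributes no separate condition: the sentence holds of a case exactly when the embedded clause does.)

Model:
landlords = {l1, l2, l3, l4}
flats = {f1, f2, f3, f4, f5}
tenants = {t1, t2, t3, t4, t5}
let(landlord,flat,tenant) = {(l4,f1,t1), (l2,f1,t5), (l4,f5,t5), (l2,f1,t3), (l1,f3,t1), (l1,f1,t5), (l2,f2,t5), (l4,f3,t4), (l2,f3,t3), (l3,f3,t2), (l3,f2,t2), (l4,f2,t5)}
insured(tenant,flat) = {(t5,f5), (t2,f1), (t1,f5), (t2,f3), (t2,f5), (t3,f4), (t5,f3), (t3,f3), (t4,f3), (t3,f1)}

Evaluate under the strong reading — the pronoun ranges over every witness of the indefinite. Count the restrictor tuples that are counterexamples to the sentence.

7

"him" takes "a tenant" as antecedent and "it" takes "a flat"; both are donkey pronouns co-varying with the restrictor.
Strong reading: for every (l,f,t) with let(l,f,t), insured(t,f).
Restrictor triples: (l1,f1,t5)→insured(t5,f1) ✗  (l1,f3,t1)→insured(t1,f3) ✗  (l2,f1,t3)→insured(t3,f1) ✓  (l2,f1,t5)→insured(t5,f1) ✗  (l2,f2,t5)→insured(t5,f2) ✗  (l2,f3,t3)→insured(t3,f3) ✓  (l3,f2,t2)→insured(t2,f2) ✗  (l3,f3,t2)→insured(t2,f3) ✓  (l4,f1,t1)→insured(t1,f1) ✗  (l4,f2,t5)→insured(t5,f2) ✗  (l4,f3,t4)→insured(t4,f3) ✓  (l4,f5,t5)→insured(t5,f5) ✓
Counterexamples (restrictor triples failing the scope): 7.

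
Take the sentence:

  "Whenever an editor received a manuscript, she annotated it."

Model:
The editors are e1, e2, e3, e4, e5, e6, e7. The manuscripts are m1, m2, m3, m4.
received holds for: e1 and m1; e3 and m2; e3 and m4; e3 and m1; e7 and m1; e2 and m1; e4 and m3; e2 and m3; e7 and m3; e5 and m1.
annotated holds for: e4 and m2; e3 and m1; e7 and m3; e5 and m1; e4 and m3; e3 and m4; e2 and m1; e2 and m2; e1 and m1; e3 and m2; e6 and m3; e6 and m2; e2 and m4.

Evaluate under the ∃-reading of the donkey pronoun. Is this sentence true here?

True

"it" takes "a manuscript" as antecedent — a donkey pronoun bound across the clause boundary.
Weak reading: every editor e with some received-manuscript has at least one received-manuscript m such that annotated(e,m).
Per editor: e1:✓  e2:✓  e3:✓  e4:✓  e5:✓  e7:✓
Every editor in the restrictor has a witness.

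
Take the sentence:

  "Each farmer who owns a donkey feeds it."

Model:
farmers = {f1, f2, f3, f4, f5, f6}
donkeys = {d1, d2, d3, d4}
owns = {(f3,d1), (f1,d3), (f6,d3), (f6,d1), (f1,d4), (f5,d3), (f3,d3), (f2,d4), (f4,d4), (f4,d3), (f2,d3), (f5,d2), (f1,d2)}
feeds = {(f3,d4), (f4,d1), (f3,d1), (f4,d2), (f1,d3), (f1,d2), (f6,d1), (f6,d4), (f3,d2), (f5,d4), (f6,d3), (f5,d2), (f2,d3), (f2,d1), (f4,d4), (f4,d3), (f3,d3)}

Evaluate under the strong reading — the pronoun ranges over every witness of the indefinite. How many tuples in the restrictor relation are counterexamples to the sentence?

"it" takes "a donkey" as antecedent — a donkey pronoun bound across the clause boundary.
Strong reading: for every (f,d) with owns(f,d), feeds(f,d).
Restrictor pairs: (f1,d2) ✓  (f1,d3) ✓  (f1,d4) ✗  (f2,d3) ✓  (f2,d4) ✗  (f3,d1) ✓  (f3,d3) ✓  (f4,d3) ✓  (f4,d4) ✓  (f5,d2) ✓  (f5,d3) ✗  (f6,d1) ✓  (f6,d3) ✓
Counterexamples (restrictor pairs failing the scope): 3.

3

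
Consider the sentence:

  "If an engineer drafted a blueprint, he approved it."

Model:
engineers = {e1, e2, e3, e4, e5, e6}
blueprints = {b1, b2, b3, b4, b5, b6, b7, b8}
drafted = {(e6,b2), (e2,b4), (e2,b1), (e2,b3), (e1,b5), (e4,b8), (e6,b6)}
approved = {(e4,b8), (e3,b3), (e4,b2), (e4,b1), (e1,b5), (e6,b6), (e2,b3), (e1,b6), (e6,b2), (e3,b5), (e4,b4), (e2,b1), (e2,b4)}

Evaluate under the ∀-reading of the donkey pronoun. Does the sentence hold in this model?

"it" takes "a blueprint" as antecedent — a donkey pronoun bound across the clause boundary.
Strong reading: for every (e,b) with drafted(e,b), approved(e,b).
Restrictor pairs: (e1,b5) ✓  (e2,b1) ✓  (e2,b3) ✓  (e2,b4) ✓  (e4,b8) ✓  (e6,b2) ✓  (e6,b6) ✓
Every restrictor pair satisfies the scope.

True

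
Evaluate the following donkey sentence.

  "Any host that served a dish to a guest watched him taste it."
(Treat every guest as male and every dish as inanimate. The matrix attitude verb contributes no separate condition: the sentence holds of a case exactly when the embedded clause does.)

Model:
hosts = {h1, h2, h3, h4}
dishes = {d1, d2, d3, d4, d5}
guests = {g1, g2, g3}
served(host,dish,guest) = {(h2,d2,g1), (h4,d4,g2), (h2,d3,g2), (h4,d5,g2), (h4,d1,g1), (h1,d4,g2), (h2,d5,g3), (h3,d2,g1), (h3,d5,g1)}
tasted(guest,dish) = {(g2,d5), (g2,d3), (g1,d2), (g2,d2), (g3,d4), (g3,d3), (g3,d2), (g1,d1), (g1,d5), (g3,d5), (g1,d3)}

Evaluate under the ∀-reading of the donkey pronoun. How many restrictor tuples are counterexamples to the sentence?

"him" takes "a guest" as antecedent and "it" takes "a dish"; both are donkey pronouns co-varying with the restrictor.
Strong reading: for every (h,d,g) with served(h,d,g), tasted(g,d).
Restrictor triples: (h1,d4,g2)→tasted(g2,d4) ✗  (h2,d2,g1)→tasted(g1,d2) ✓  (h2,d3,g2)→tasted(g2,d3) ✓  (h2,d5,g3)→tasted(g3,d5) ✓  (h3,d2,g1)→tasted(g1,d2) ✓  (h3,d5,g1)→tasted(g1,d5) ✓  (h4,d1,g1)→tasted(g1,d1) ✓  (h4,d4,g2)→tasted(g2,d4) ✗  (h4,d5,g2)→tasted(g2,d5) ✓
Counterexamples (restrictor triples failing the scope): 2.

2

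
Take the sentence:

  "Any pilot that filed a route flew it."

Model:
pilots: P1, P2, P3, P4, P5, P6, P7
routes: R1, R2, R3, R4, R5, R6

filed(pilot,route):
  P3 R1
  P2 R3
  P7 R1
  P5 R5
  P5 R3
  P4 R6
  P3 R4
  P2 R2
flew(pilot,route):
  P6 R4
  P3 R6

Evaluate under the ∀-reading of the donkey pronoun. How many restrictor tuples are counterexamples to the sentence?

"it" takes "a route" as antecedent — a donkey pronoun bound across the clause boundary.
Strong reading: for every (p,r) with filed(p,r), flew(p,r).
Restrictor pairs: (P2,R2) ✗  (P2,R3) ✗  (P3,R1) ✗  (P3,R4) ✗  (P4,R6) ✗  (P5,R3) ✗  (P5,R5) ✗  (P7,R1) ✗
Counterexamples (restrictor pairs failing the scope): 8.

8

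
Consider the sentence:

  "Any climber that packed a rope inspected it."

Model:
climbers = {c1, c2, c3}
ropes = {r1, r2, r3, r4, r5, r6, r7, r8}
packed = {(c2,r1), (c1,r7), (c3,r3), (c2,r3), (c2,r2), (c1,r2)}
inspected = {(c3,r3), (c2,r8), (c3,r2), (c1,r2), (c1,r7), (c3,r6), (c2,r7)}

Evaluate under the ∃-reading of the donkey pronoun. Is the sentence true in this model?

"it" takes "a rope" as antecedent — a donkey pronoun bound across the clause boundary.
Weak reading: every climber c with some packed-rope has at least one packed-rope r such that inspected(c,r).
Per climber: c1:✓  c2:✗  c3:✓
c2 has no witness among its packed-ropes.

False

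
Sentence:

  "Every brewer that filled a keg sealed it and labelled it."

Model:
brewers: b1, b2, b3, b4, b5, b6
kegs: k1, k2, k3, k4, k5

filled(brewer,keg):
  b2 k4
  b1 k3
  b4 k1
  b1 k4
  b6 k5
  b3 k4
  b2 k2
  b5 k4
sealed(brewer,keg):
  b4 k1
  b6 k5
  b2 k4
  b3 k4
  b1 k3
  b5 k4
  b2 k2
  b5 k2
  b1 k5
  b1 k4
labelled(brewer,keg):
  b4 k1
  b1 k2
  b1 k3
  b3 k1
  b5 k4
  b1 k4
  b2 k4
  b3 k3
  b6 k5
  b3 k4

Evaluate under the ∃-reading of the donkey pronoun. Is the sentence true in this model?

"it" takes "a keg" as antecedent — a donkey pronoun bound across the clause boundary.
Weak reading: every brewer b with some filled-keg has at least one filled-keg k such that sealed(b,k) ∧ labelled(b,k).
Per brewer: b1:✓  b2:✓  b3:✓  b4:✓  b5:✓  b6:✓
Every brewer in the restrictor has a witness.

True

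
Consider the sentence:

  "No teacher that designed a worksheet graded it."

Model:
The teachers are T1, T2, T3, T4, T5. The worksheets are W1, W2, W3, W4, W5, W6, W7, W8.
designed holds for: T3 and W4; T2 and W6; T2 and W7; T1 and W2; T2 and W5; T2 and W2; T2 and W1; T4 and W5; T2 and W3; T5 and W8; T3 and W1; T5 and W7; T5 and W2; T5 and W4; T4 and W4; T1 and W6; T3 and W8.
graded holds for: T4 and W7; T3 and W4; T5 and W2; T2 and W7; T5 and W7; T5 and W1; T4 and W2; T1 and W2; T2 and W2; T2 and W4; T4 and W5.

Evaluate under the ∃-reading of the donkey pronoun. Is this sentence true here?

False

"it" takes "a worksheet" as antecedent — a donkey pronoun bound across the clause boundary.
Truth condition: for no (t,w) with designed(t,w) does graded(t,w) hold.
Restrictor pairs — does the scope hold? (T1,W2):holds  (T1,W6):fails  (T2,W1):fails  (T2,W2):holds  (T2,W3):fails  (T2,W5):fails  (T2,W6):fails  (T2,W7):holds  (T3,W1):fails  (T3,W4):holds  (T3,W8):fails  (T4,W4):fails  (T4,W5):holds  (T5,W2):holds  (T5,W4):fails  (T5,W7):holds  (T5,W8):fails
Scope holds for 7 pair(s), so the sentence is false.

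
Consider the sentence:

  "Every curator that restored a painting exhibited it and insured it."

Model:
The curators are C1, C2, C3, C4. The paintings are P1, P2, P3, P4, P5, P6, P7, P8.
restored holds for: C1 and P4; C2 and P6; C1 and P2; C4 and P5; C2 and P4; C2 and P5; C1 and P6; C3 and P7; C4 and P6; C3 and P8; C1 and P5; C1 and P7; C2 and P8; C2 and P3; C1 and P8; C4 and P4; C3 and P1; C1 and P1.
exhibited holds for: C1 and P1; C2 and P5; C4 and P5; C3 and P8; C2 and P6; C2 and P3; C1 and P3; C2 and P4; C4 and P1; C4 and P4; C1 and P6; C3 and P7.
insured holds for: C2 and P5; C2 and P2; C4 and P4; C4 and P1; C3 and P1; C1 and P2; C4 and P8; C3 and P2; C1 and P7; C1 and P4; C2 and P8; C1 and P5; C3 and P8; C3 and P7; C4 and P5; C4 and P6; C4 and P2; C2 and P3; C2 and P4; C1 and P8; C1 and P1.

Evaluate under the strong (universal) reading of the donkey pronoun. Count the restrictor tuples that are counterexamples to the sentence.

"it" takes "a painting" as antecedent — a donkey pronoun bound across the clause boundary.
Strong reading: for every (c,p) with restored(c,p), exhibited(c,p) ∧ insured(c,p).
Restrictor pairs: (C1,P1) ✓  (C1,P2) ✗  (C1,P4) ✗  (C1,P5) ✗  (C1,P6) ✗  (C1,P7) ✗  (C1,P8) ✗  (C2,P3) ✓  (C2,P4) ✓  (C2,P5) ✓  (C2,P6) ✗  (C2,P8) ✗  (C3,P1) ✗  (C3,P7) ✓  (C3,P8) ✓  (C4,P4) ✓  (C4,P5) ✓  (C4,P6) ✗
Counterexamples (restrictor pairs failing the scope): 10.

10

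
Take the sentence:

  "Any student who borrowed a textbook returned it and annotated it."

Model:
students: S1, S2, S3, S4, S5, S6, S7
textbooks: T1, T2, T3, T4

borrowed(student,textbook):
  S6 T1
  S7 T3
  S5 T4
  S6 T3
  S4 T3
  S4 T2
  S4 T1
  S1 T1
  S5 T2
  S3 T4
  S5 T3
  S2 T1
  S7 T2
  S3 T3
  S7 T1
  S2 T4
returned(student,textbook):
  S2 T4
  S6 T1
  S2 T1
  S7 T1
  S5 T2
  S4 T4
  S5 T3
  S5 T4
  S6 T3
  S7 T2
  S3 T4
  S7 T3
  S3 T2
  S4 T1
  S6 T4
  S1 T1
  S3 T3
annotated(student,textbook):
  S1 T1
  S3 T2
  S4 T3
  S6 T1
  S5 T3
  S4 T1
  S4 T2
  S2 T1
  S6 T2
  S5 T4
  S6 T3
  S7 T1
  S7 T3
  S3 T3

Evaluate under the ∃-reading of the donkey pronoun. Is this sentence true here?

"it" takes "a textbook" as antecedent — a donkey pronoun bound across the clause boundary.
Weak reading: every student s with some borrowed-textbook has at least one borrowed-textbook t such that returned(s,t) ∧ annotated(s,t).
Per student: S1:✓  S2:✓  S3:✓  S4:✓  S5:✓  S6:✓  S7:✓
Every student in the restrictor has a witness.

True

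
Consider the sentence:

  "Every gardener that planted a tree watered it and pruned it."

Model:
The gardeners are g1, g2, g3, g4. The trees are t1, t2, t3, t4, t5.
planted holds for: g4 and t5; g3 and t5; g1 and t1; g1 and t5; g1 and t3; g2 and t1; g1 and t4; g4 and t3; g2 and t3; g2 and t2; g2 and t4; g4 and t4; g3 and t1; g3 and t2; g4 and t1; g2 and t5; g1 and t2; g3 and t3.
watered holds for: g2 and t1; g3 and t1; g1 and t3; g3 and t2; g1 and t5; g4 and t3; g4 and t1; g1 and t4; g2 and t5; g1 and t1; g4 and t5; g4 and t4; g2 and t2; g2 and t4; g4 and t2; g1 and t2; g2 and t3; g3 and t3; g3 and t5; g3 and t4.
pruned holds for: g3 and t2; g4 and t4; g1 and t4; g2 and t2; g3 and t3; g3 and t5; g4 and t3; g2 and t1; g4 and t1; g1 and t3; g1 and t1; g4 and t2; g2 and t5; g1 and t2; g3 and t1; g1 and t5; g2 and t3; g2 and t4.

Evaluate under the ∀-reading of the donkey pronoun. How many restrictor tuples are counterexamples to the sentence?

1

"it" takes "a tree" as antecedent — a donkey pronoun bound across the clause boundary.
Strong reading: for every (g,t) with planted(g,t), watered(g,t) ∧ pruned(g,t).
Restrictor pairs: (g1,t1) ✓  (g1,t2) ✓  (g1,t3) ✓  (g1,t4) ✓  (g1,t5) ✓  (g2,t1) ✓  (g2,t2) ✓  (g2,t3) ✓  (g2,t4) ✓  (g2,t5) ✓  (g3,t1) ✓  (g3,t2) ✓  (g3,t3) ✓  (g3,t5) ✓  (g4,t1) ✓  (g4,t3) ✓  (g4,t4) ✓  (g4,t5) ✗
Counterexamples (restrictor pairs failing the scope): 1.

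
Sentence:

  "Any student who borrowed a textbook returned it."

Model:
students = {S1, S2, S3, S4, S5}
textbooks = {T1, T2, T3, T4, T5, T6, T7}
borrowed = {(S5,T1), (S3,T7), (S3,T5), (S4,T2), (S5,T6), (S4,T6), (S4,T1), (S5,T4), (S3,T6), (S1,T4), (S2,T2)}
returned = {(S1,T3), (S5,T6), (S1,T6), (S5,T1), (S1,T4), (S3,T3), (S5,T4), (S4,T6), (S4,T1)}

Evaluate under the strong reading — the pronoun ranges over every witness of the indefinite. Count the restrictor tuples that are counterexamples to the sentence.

5

"it" takes "a textbook" as antecedent — a donkey pronoun bound across the clause boundary.
Strong reading: for every (s,t) with borrowed(s,t), returned(s,t).
Restrictor pairs: (S1,T4) ✓  (S2,T2) ✗  (S3,T5) ✗  (S3,T6) ✗  (S3,T7) ✗  (S4,T1) ✓  (S4,T2) ✗  (S4,T6) ✓  (S5,T1) ✓  (S5,T4) ✓  (S5,T6) ✓
Counterexamples (restrictor pairs failing the scope): 5.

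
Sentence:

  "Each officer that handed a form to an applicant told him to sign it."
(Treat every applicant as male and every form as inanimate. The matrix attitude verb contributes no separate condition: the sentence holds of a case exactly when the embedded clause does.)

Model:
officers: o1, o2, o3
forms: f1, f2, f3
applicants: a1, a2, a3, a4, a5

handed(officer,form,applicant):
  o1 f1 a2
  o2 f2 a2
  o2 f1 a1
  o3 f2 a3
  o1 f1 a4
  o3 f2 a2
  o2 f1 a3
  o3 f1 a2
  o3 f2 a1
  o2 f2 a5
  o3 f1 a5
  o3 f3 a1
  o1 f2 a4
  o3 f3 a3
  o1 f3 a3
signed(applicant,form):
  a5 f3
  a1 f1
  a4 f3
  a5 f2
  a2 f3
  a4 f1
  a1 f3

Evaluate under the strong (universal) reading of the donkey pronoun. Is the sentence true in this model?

"him" takes "an applicant" as antecedent and "it" takes "a form"; both are donkey pronouns co-varying with the restrictor.
Strong reading: for every (o,f,a) with handed(o,f,a), signed(a,f).
Restrictor triples: (o1,f1,a2)→signed(a2,f1) ✗  (o1,f1,a4)→signed(a4,f1) ✓  (o1,f2,a4)→signed(a4,f2) ✗  (o1,f3,a3)→signed(a3,f3) ✗  (o2,f1,a1)→signed(a1,f1) ✓  (o2,f1,a3)→signed(a3,f1) ✗  (o2,f2,a2)→signed(a2,f2) ✗  (o2,f2,a5)→signed(a5,f2) ✓  (o3,f1,a2)→signed(a2,f1) ✗  (o3,f1,a5)→signed(a5,f1) ✗  (o3,f2,a1)→signed(a1,f2) ✗  (o3,f2,a2)→signed(a2,f2) ✗  (o3,f2,a3)→signed(a3,f2) ✗  (o3,f3,a1)→signed(a1,f3) ✓  (o3,f3,a3)→signed(a3,f3) ✗
Counterexample: (o1,f1,a2) — signed(a2,f1) does not hold.

False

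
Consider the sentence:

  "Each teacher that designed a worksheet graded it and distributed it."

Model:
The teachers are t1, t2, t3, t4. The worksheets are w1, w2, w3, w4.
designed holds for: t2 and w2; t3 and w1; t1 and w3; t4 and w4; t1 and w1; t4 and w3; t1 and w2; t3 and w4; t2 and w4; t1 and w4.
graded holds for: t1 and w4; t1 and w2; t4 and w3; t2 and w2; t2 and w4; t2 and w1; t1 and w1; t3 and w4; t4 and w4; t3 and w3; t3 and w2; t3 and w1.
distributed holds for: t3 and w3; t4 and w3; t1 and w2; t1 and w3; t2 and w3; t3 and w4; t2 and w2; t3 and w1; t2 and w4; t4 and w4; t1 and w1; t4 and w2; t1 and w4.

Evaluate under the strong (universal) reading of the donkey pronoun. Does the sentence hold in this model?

False

"it" takes "a worksheet" as antecedent — a donkey pronoun bound across the clause boundary.
Strong reading: for every (t,w) with designed(t,w), graded(t,w) ∧ distributed(t,w).
Restrictor pairs: (t1,w1) ✓  (t1,w2) ✓  (t1,w3) ✗  (t1,w4) ✓  (t2,w2) ✓  (t2,w4) ✓  (t3,w1) ✓  (t3,w4) ✓  (t4,w3) ✓  (t4,w4) ✓
Counterexample: (t1,w3) is in designed but fails the scope.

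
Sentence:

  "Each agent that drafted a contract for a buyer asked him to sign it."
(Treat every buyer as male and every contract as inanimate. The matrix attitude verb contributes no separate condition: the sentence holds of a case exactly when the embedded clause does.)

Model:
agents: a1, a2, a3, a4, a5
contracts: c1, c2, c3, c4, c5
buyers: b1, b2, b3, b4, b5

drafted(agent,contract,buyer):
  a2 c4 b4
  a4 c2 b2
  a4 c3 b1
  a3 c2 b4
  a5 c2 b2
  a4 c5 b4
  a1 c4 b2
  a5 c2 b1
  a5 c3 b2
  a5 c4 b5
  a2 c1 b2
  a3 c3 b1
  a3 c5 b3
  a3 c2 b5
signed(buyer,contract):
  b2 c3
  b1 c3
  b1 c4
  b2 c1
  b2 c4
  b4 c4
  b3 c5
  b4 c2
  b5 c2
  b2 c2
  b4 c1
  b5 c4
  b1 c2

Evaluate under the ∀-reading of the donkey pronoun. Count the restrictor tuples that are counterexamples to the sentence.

"him" takes "a buyer" as antecedent and "it" takes "a contract"; both are donkey pronouns co-varying with the restrictor.
Strong reading: for every (a,c,b) with drafted(a,c,b), signed(b,c).
Restrictor triples: (a1,c4,b2)→signed(b2,c4) ✓  (a2,c1,b2)→signed(b2,c1) ✓  (a2,c4,b4)→signed(b4,c4) ✓  (a3,c2,b4)→signed(b4,c2) ✓  (a3,c2,b5)→signed(b5,c2) ✓  (a3,c3,b1)→signed(b1,c3) ✓  (a3,c5,b3)→signed(b3,c5) ✓  (a4,c2,b2)→signed(b2,c2) ✓  (a4,c3,b1)→signed(b1,c3) ✓  (a4,c5,b4)→signed(b4,c5) ✗  (a5,c2,b1)→signed(b1,c2) ✓  (a5,c2,b2)→signed(b2,c2) ✓  (a5,c3,b2)→signed(b2,c3) ✓  (a5,c4,b5)→signed(b5,c4) ✓
Counterexamples (restrictor triples failing the scope): 1.

1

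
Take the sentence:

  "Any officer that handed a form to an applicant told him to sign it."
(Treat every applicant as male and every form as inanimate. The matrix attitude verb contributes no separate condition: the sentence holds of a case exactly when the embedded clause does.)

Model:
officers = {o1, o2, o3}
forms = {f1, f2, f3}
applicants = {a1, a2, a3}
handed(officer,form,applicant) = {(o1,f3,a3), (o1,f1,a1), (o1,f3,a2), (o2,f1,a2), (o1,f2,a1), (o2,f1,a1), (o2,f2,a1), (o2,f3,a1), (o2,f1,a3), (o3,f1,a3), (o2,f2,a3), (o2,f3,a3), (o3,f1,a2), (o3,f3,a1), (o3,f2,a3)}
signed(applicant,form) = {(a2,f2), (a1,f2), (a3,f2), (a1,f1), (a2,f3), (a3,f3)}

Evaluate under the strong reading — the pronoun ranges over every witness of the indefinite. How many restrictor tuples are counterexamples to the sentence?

6

"him" takes "an applicant" as antecedent and "it" takes "a form"; both are donkey pronouns co-varying with the restrictor.
Strong reading: for every (o,f,a) with handed(o,f,a), signed(a,f).
Restrictor triples: (o1,f1,a1)→signed(a1,f1) ✓  (o1,f2,a1)→signed(a1,f2) ✓  (o1,f3,a2)→signed(a2,f3) ✓  (o1,f3,a3)→signed(a3,f3) ✓  (o2,f1,a1)→signed(a1,f1) ✓  (o2,f1,a2)→signed(a2,f1) ✗  (o2,f1,a3)→signed(a3,f1) ✗  (o2,f2,a1)→signed(a1,f2) ✓  (o2,f2,a3)→signed(a3,f2) ✓  (o2,f3,a1)→signed(a1,f3) ✗  (o2,f3,a3)→signed(a3,f3) ✓  (o3,f1,a2)→signed(a2,f1) ✗  (o3,f1,a3)→signed(a3,f1) ✗  (o3,f2,a3)→signed(a3,f2) ✓  (o3,f3,a1)→signed(a1,f3) ✗
Counterexamples (restrictor triples failing the scope): 6.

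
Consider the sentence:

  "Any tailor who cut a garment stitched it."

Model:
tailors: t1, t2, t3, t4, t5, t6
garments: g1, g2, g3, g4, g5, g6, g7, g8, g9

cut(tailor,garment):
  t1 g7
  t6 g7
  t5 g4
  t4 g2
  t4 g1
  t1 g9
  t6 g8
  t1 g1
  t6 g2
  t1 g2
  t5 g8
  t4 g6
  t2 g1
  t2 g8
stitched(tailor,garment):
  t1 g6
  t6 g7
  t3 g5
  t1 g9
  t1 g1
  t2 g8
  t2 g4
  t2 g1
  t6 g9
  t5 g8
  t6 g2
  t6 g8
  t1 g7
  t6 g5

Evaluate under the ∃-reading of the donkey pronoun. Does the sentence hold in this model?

"it" takes "a garment" as antecedent — a donkey pronoun bound across the clause boundary.
Weak reading: every tailor t with some cut-garment has at least one cut-garment g such that stitched(t,g).
Per tailor: t1:✓  t2:✓  t4:✗  t5:✓  t6:✓
t4 has no witness among its cut-garments.

False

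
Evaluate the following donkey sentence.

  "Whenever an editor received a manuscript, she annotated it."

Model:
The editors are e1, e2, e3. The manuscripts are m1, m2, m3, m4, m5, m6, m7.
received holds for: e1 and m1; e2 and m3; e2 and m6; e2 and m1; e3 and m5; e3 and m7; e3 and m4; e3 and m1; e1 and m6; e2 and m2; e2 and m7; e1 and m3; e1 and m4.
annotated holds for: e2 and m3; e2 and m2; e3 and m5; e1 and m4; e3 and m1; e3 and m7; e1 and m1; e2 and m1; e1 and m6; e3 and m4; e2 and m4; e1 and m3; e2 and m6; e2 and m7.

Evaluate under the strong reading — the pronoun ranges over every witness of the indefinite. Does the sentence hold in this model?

True

"it" takes "a manuscript" as antecedent — a donkey pronoun bound across the clause boundary.
Strong reading: for every (e,m) with received(e,m), annotated(e,m).
Restrictor pairs: (e1,m1) ✓  (e1,m3) ✓  (e1,m4) ✓  (e1,m6) ✓  (e2,m1) ✓  (e2,m2) ✓  (e2,m3) ✓  (e2,m6) ✓  (e2,m7) ✓  (e3,m1) ✓  (e3,m4) ✓  (e3,m5) ✓  (e3,m7) ✓
Every restrictor pair satisfies the scope.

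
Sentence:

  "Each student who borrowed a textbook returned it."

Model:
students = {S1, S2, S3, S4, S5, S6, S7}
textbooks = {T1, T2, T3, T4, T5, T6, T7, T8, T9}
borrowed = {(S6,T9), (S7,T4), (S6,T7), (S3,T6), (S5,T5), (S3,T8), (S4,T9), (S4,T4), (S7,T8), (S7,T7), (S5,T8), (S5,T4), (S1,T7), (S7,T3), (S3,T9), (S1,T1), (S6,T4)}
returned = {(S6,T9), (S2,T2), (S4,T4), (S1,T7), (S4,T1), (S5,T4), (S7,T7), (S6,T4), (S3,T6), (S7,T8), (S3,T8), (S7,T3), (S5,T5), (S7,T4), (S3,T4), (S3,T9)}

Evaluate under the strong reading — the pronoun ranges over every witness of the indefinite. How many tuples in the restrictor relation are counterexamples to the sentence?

"it" takes "a textbook" as antecedent — a donkey pronoun bound across the clause boundary.
Strong reading: for every (s,t) with borrowed(s,t), returned(s,t).
Restrictor pairs: (S1,T1) ✗  (S1,T7) ✓  (S3,T6) ✓  (S3,T8) ✓  (S3,T9) ✓  (S4,T4) ✓  (S4,T9) ✗  (S5,T4) ✓  (S5,T5) ✓  (S5,T8) ✗  (S6,T4) ✓  (S6,T7) ✗  (S6,T9) ✓  (S7,T3) ✓  (S7,T4) ✓  (S7,T7) ✓  (S7,T8) ✓
Counterexamples (restrictor pairs failing the scope): 4.

4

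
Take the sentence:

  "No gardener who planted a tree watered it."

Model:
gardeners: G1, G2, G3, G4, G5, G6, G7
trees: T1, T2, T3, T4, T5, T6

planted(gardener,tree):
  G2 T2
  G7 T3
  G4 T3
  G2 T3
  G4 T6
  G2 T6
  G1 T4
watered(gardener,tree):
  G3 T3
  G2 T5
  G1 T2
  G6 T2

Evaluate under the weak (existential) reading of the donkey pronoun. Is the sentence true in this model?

"it" takes "a tree" as antecedent — a donkey pronoun bound across the clause boundary.
Truth condition: for no (g,t) with planted(g,t) does watered(g,t) hold.
Restrictor pairs — does the scope hold? (G1,T4):fails  (G2,T2):fails  (G2,T3):fails  (G2,T6):fails  (G4,T3):fails  (G4,T6):fails  (G7,T3):fails
Scope holds for no restrictor pair, so the sentence is true.

True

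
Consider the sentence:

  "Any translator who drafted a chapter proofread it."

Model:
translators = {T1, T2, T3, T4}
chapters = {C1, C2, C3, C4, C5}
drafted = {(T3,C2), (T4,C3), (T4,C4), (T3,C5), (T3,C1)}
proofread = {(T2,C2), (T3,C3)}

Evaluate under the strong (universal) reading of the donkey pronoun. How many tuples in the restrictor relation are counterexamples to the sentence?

5

"it" takes "a chapter" as antecedent — a donkey pronoun bound across the clause boundary.
Strong reading: for every (t,c) with drafted(t,c), proofread(t,c).
Restrictor pairs: (T3,C1) ✗  (T3,C2) ✗  (T3,C5) ✗  (T4,C3) ✗  (T4,C4) ✗
Counterexamples (restrictor pairs failing the scope): 5.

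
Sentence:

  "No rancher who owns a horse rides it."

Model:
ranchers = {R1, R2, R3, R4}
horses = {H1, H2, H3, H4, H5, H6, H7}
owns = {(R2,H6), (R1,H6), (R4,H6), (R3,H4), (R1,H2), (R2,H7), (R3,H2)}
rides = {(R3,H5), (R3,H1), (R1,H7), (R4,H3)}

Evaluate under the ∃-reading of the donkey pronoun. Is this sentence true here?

"it" takes "a horse" as antecedent — a donkey pronoun bound across the clause boundary.
Truth condition: for no (r,h) with owns(r,h) does rides(r,h) hold.
Restrictor pairs — does the scope hold? (R1,H2):fails  (R1,H6):fails  (R2,H6):fails  (R2,H7):fails  (R3,H2):fails  (R3,H4):fails  (R4,H6):fails
Scope holds for no restrictor pair, so the sentence is true.

True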